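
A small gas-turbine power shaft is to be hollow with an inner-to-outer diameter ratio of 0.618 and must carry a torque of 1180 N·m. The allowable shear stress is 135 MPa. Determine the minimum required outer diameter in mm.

For a hollow shaft with d_i/d_o = 0.618: τ_max = 16T/(π d_o³ (1−k⁴)), so d_o = [16T/(π τ_allow (1−k⁴))]^(1/3) = [16·1180/(π·1.35×10^8·0.8541)]^(1/3) = 0.03735 m.

37.4 mm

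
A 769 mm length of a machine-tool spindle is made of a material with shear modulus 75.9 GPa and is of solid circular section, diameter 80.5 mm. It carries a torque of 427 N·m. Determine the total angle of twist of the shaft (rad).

J = πd⁴/32 = π(0.0805)⁴/32 = 4.123×10^-6 m⁴.
θ = T·L/(G·J) = 427.0 × 0.769 / (75.9×10⁹ × 4.123×10^-6) = 1.049×10^-3 rad.

0.00105 rad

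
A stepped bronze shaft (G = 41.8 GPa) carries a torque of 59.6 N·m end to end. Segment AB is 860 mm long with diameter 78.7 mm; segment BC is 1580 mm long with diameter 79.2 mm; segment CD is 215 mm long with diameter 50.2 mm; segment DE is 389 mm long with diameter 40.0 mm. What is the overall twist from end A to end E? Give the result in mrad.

3.61 mrad

J_AB = π(0.0787)⁴/32 = 3.77×10^-6 m⁴; J_BC = π(0.0792)⁴/32 = 3.86×10^-6 m⁴; J_CD = π(0.0502)⁴/32 = 6.23×10^-7 m⁴; J_DE = π(0.0400)⁴/32 = 2.51×10^-7 m⁴.
θ = (T/G)·Σ L_i/J_i = (59.60/41.8×10⁹)·(0.860/3.77×10^-6 + 1.58/3.86×10^-6 + 0.215/6.23×10^-7 + 0.389/2.51×10^-7) = 3.607×10^-3 rad.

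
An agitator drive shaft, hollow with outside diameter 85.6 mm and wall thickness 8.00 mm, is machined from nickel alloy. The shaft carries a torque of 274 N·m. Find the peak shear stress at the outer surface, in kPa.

3950 kPa

J = π(d_o⁴ − d_i⁴)/32 = π(0.0856⁴ − 0.0696⁴)/32 = 2.967×10^-6 m⁴.
τ_max = T·r/J = 274.0 × 0.0428 / 2.967×10^-6 = 3.952×10^6 Pa.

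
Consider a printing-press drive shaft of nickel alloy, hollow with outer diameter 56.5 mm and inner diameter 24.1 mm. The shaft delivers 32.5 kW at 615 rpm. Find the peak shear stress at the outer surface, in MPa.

ω = 2π·615/60 = 64.40 rad/s, so T = P/ω = 32.5×10³ / 64.40 = 504.6 N·m.
J = π(d_o⁴ − d_i⁴)/32 = π(0.0565⁴ − 0.0241⁴)/32 = 9.673×10^-7 m⁴.
τ_max = T·r/J = 504.6 × 0.0283 / 9.673×10^-7 = 1.474×10^7 Pa.

14.7 MPa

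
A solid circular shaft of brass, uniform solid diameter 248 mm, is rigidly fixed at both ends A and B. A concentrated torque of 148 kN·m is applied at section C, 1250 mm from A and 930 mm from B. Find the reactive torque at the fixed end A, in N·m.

With uniform GJ and both ends fixed, compatibility θ_AC = θ_CB gives T_A·a = T_B·b, together with T_A + T_B = T₀.
T_A = T₀·b/(a+b) = 148000·930/2180 = 63140 N·m; T_B = 84860 N·m.

63100 N·m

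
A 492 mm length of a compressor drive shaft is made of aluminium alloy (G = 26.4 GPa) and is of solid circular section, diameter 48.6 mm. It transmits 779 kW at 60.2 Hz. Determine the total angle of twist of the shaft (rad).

ω = 2π·60.2 = 378.2 rad/s, so T = P/ω = 779×10³ / 378.2 = 2059 N·m.
J = πd⁴/32 = π(0.0486)⁴/32 = 5.477×10^-7 m⁴.
θ = T·L/(G·J) = 2059 × 0.492 / (26.4×10⁹ × 5.477×10^-7) = 0.07008 rad.

0.0701 rad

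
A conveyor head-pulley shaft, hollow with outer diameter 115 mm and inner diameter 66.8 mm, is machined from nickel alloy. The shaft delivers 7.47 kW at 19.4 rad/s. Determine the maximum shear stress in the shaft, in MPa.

1.46 MPa

ω = 19.4 rad/s, so T = P/ω = 7.47×10³ / 19.40 = 385.1 N·m.
J = π(d_o⁴ − d_i⁴)/32 = π(0.115⁴ − 0.0668⁴)/32 = 1.522×10^-5 m⁴.
τ_max = T·r/J = 385.1 × 0.0575 / 1.522×10^-5 = 1.455×10^6 Pa.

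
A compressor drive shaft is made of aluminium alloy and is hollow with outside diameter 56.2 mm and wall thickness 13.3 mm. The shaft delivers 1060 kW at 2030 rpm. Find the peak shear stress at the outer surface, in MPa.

ω = 2π·2030/60 = 212.6 rad/s, so T = P/ω = 1060×10³ / 212.6 = 4986 N·m.
J = π(d_o⁴ − d_i⁴)/32 = π(0.0562⁴ − 0.0296⁴)/32 = 9.040×10^-7 m⁴.
τ_max = T·r/J = 4986 × 0.0281 / 9.040×10^-7 = 1.550×10^8 Pa.

155 MPa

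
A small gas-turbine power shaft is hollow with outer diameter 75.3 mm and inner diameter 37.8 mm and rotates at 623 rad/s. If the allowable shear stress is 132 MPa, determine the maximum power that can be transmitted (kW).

J = π(d_o⁴ − d_i⁴)/32 = π(0.0753⁴ − 0.0378⁴)/32 = 2.956×10^-6 m⁴.
T_max = τ_allow·J/r = 1.32×10^8 × 2.956×10^-6 / 0.0376 = 10360 N·m.
ω = 623 rad/s, so P_max = T_max·ω = 6.456×10^6 W.

6460 kW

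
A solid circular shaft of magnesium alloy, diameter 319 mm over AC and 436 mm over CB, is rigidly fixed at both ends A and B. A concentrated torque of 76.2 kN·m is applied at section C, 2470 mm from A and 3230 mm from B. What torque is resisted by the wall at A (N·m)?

20800 N·m

Compatibility: T_A·a/J_AC = T_B·b/J_CB with T_A + T_B = T₀.
J_AC = 1.02×10^-3 m⁴, J_CB = 3.55×10^-3 m⁴, so T_A = T₀·(J_AC/a)/((J_AC/a)+(J_CB/b)) = 20770 N·m, T_B = 55430 N·m.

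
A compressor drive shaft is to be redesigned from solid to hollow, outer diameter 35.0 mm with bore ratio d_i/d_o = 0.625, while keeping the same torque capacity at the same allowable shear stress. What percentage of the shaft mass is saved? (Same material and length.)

Equal τ_max and T ⇒ the solid shaft needs d_s³ = d_o³(1−k⁴), so d_s = 35.0·(1−0.625⁴)^(1/3) = 33.12 mm.
Area ratio A_h/A_s = d_o²(1−k²)/d_s² = (1−k²)/(1−k⁴)^(2/3) = 0.6805.
Mass saving = 1 − 0.6805 = 32.0 %.

32.0 %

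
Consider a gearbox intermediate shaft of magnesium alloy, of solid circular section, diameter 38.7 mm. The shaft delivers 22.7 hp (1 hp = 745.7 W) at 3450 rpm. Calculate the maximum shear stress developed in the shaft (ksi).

0.597 ksi

ω = 2π·3450/60 = 361.3 rad/s, so T = P/ω = 22.7×745.7 / 361.3 = 46.85 N·m.
J = πd⁴/32 = π(0.0387)⁴/32 = 2.202×10^-7 m⁴.
τ_max = T·r/J = 46.85 × 0.0194 / 2.202×10^-7 = 4.117×10^6 Pa.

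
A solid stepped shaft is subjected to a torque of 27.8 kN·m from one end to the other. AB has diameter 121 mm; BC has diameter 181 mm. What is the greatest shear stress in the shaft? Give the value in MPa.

79.9 MPa

Under the same torque, τ_max = 16T/(πd³) is largest where d is smallest — segment AB (d = 121 mm).
τ_max = 16·27800/(π·(0.121)³) = 7.992×10^7 Pa.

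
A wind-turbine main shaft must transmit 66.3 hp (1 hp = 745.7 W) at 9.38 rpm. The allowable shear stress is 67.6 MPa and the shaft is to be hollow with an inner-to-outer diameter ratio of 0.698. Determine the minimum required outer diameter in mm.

ω = 2π·9.38/60 = 0.9823 rad/s, so T = P/ω = 66.3×745.7 / 0.9823 = 50330 N·m.
For a hollow shaft with d_i/d_o = 0.698: τ_max = 16T/(π d_o³ (1−k⁴)), so d_o = [16T/(π τ_allow (1−k⁴))]^(1/3) = [16·50330/(π·6.76×10^7·0.7626)]^(1/3) = 0.1707 m.

171 mm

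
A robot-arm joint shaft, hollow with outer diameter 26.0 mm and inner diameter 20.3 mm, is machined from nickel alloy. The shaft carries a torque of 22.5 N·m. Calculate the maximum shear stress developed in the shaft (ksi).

1.50 ksi

J = π(d_o⁴ − d_i⁴)/32 = π(0.0260⁴ − 0.0203⁴)/32 = 2.819×10^-8 m⁴.
τ_max = T·r/J = 22.50 × 0.0130 / 2.819×10^-8 = 1.038×10^7 Pa.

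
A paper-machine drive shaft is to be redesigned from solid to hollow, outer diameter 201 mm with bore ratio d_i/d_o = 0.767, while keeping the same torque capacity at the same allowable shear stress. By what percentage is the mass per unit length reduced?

45.4 %

Equal τ_max and T ⇒ the solid shaft needs d_s³ = d_o³(1−k⁴), so d_s = 201·(1−0.767⁴)^(1/3) = 174.5 mm.
Area ratio A_h/A_s = d_o²(1−k²)/d_s² = (1−k²)/(1−k⁴)^(2/3) = 0.5465.
Mass saving = 1 − 0.5465 = 45.4 %.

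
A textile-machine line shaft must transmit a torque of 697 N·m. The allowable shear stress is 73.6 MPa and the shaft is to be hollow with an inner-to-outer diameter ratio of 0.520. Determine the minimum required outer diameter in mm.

37.3 mm

For a hollow shaft with d_i/d_o = 0.520: τ_max = 16T/(π d_o³ (1−k⁴)), so d_o = [16T/(π τ_allow (1−k⁴))]^(1/3) = [16·697.0/(π·7.36×10^7·0.9269)]^(1/3) = 0.03733 m.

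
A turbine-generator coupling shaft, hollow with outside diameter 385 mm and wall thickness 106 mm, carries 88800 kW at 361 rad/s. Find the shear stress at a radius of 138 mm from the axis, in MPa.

16.4 MPa

ω = 361 rad/s, so T = P/ω = 88800×10³ / 361.0 = 246000 N·m.
J = π(d_o⁴ − d_i⁴)/32 = π(0.385⁴ − 0.173⁴)/32 = 2.069×10^-3 m⁴.
Shear stress varies linearly with radius: τ = T·r/J = 246000 × 0.138 / 2.069×10^-3 = 1.641×10^7 Pa.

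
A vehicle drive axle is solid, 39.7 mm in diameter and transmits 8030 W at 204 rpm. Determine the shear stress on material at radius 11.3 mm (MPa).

17.4 MPa

ω = 2π·204/60 = 21.36 rad/s, so T = P/ω = 8030 / 21.36 = 375.9 N·m.
J = πd⁴/32 = π(0.0397)⁴/32 = 2.439×10^-7 m⁴.
Shear stress varies linearly with radius: τ = T·r/J = 375.9 × 0.0113 / 2.439×10^-7 = 1.742×10^7 Pa.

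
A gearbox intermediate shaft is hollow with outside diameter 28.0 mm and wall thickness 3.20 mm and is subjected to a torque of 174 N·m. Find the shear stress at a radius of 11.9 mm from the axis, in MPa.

53.1 MPa

J = π(d_o⁴ − d_i⁴)/32 = π(0.0280⁴ − 0.0216⁴)/32 = 3.897×10^-8 m⁴.
Shear stress varies linearly with radius: τ = T·r/J = 174.0 × 0.0119 / 3.897×10^-8 = 5.313×10^7 Pa.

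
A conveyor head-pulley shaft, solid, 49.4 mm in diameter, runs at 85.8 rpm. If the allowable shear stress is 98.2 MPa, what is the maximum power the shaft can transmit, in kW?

J = πd⁴/32 = π(0.0494)⁴/32 = 5.847×10^-7 m⁴.
T_max = τ_allow·J/r = 9.82×10^7 × 5.847×10^-7 / 0.0247 = 2324 N·m.
ω = 2π·85.8/60 = 8.985 rad/s, so P_max = T_max·ω = 2.089×10^4 W.

20.9 kW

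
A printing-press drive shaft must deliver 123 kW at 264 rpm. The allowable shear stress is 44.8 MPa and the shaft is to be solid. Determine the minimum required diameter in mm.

79.7 mm

ω = 2π·264/60 = 27.65 rad/s, so T = P/ω = 123×10³ / 27.65 = 4449 N·m.
For a solid shaft τ_max = 16T/(πd³), so d = (16T/(π τ_allow))^(1/3) = (16·4449/(π·4.48×10^7))^(1/3) = 0.07967 m.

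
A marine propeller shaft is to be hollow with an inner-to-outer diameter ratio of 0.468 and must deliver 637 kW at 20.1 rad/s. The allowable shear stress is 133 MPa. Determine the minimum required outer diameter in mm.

ω = 20.1 rad/s, so T = P/ω = 637×10³ / 20.10 = 31690 N·m.
For a hollow shaft with d_i/d_o = 0.468: τ_max = 16T/(π d_o³ (1−k⁴)), so d_o = [16T/(π τ_allow (1−k⁴))]^(1/3) = [16·31690/(π·1.33×10^8·0.9520)]^(1/3) = 0.1084 m.

108 mm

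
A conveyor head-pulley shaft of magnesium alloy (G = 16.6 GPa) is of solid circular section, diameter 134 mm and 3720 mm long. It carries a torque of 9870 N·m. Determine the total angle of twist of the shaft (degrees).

4.00°

J = πd⁴/32 = π(0.134)⁴/32 = 3.165×10^-5 m⁴.
θ = T·L/(G·J) = 9870 × 3.72 / (16.6×10⁹ × 3.165×10^-5) = 0.06988 rad.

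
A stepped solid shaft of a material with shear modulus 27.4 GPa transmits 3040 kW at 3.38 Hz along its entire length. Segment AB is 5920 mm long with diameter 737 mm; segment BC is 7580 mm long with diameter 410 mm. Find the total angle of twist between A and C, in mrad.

ω = 2π·3.38 = 21.24 rad/s, so T = P/ω = 3040×10³ / 21.24 = 143100 N·m.
J_AB = π(0.737)⁴/32 = 0.0290 m⁴; J_BC = π(0.410)⁴/32 = 2.77×10^-3 m⁴.
θ = (T/G)·Σ L_i/J_i = (143100/27.4×10⁹)·(5.92/0.0290 + 7.58/2.77×10^-3) = 0.01534 rad.

15.3 mrad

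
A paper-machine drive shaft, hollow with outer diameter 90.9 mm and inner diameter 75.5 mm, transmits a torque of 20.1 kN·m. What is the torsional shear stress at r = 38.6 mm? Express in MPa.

221 MPa

J = π(d_o⁴ − d_i⁴)/32 = π(0.0909⁴ − 0.0755⁴)/32 = 3.513×10^-6 m⁴.
Shear stress varies linearly with radius: τ = T·r/J = 20100 × 0.0386 / 3.513×10^-6 = 2.209×10^8 Pa.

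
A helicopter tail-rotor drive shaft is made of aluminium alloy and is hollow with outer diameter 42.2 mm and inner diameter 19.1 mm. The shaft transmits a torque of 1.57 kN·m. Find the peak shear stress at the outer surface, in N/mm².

111 N/mm²

J = π(d_o⁴ − d_i⁴)/32 = π(0.0422⁴ − 0.0191⁴)/32 = 2.983×10^-7 m⁴.
τ_max = T·r/J = 1570 × 0.0211 / 2.983×10^-7 = 1.111×10^8 Pa.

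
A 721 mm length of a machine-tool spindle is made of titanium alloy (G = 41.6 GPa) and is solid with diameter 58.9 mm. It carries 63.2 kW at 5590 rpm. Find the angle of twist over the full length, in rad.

ω = 2π·5590/60 = 585.4 rad/s, so T = P/ω = 63.2×10³ / 585.4 = 108.0 N·m.
J = πd⁴/32 = π(0.0589)⁴/32 = 1.182×10^-6 m⁴.
θ = T·L/(G·J) = 108.0 × 0.721 / (41.6×10⁹ × 1.182×10^-6) = 1.584×10^-3 rad.

0.00158 rad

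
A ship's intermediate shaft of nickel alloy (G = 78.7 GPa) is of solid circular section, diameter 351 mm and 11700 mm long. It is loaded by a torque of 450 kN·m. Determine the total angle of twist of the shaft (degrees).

2.57°

J = πd⁴/32 = π(0.351)⁴/32 = 1.490×10^-3 m⁴.
θ = T·L/(G·J) = 450000 × 11.7 / (78.7×10⁹ × 1.490×10^-3) = 0.04489 rad.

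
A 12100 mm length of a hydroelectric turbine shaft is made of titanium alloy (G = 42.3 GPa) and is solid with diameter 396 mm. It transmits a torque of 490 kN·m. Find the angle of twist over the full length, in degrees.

J = πd⁴/32 = π(0.396)⁴/32 = 2.414×10^-3 m⁴.
θ = T·L/(G·J) = 490000 × 12.1 / (42.3×10⁹ × 2.414×10^-3) = 0.05806 rad.

3.33°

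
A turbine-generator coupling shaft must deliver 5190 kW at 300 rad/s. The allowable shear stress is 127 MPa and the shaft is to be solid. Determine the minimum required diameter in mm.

88.5 mm

ω = 300 rad/s, so T = P/ω = 5190×10³ / 300.0 = 17300 N·m.
For a solid shaft τ_max = 16T/(πd³), so d = (16T/(π τ_allow))^(1/3) = (16·17300/(π·1.27×10^8))^(1/3) = 0.08853 m.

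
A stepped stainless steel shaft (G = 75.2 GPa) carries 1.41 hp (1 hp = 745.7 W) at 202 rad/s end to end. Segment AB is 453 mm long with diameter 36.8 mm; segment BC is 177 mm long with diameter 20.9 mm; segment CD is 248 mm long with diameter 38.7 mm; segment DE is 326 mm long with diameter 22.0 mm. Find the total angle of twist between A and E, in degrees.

0.108°

ω = 202 rad/s, so T = P/ω = 1.41×745.7 / 202.0 = 5.205 N·m.
J_AB = π(0.0368)⁴/32 = 1.80×10^-7 m⁴; J_BC = π(0.0209)⁴/32 = 1.87×10^-8 m⁴; J_CD = π(0.0387)⁴/32 = 2.20×10^-7 m⁴; J_DE = π(0.0220)⁴/32 = 2.30×10^-8 m⁴.
θ = (T/G)·Σ L_i/J_i = (5.205/75.2×10⁹)·(0.453/1.80×10^-7 + 0.177/1.87×10^-8 + 0.248/2.20×10^-7 + 0.326/2.30×10^-8) = 1.887×10^-3 rad.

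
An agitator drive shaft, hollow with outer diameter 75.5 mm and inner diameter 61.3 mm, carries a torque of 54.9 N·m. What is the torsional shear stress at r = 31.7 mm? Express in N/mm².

0.965 N/mm²

J = π(d_o⁴ − d_i⁴)/32 = π(0.0755⁴ − 0.0613⁴)/32 = 1.804×10^-6 m⁴.
Shear stress varies linearly with radius: τ = T·r/J = 54.90 × 0.0317 / 1.804×10^-6 = 9.649×10^5 Pa.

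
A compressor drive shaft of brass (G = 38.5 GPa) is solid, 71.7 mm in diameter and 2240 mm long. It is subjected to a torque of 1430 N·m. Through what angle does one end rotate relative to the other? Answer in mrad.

32.1 mrad

J = πd⁴/32 = π(0.0717)⁴/32 = 2.595×10^-6 m⁴.
θ = T·L/(G·J) = 1430 × 2.24 / (38.5×10⁹ × 2.595×10^-6) = 0.03207 rad.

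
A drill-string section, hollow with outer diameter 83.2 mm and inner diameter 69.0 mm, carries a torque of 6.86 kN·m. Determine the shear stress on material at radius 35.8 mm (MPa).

99.1 MPa

J = π(d_o⁴ − d_i⁴)/32 = π(0.0832⁴ − 0.0690⁴)/32 = 2.479×10^-6 m⁴.
Shear stress varies linearly with radius: τ = T·r/J = 6860 × 0.0358 / 2.479×10^-6 = 9.907×10^7 Pa.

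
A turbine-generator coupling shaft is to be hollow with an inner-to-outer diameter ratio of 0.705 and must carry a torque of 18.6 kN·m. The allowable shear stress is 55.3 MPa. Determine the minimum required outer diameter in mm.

For a hollow shaft with d_i/d_o = 0.705: τ_max = 16T/(π d_o³ (1−k⁴)), so d_o = [16T/(π τ_allow (1−k⁴))]^(1/3) = [16·18600/(π·5.53×10^7·0.7530)]^(1/3) = 0.1315 m.

132 mm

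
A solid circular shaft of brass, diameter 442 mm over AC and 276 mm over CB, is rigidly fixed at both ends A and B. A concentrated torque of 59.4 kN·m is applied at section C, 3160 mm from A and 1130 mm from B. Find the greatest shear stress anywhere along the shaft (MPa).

4.29 MPa

Compatibility: T_A·a/J_AC = T_B·b/J_CB with T_A + T_B = T₀.
J_AC = 3.75×10^-3 m⁴, J_CB = 5.70×10^-4 m⁴, so T_A = T₀·(J_AC/a)/((J_AC/a)+(J_CB/b)) = 41680 N·m, T_B = 17720 N·m.
τ in each portion: τ_AC = 2.46×10^6 Pa, τ_CB = 4.29×10^6 Pa; maximum is in CB.
τ_max = T_CB·r/J = 17720·0.138/5.70×10^-4 = 4.293×10^6 Pa.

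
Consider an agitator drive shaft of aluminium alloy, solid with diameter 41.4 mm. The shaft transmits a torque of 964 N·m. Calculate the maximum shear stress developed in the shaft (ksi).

10.0 ksi

J = πd⁴/32 = π(0.0414)⁴/32 = 2.884×10^-7 m⁴.
τ_max = T·r/J = 964.0 × 0.0207 / 2.884×10^-7 = 6.919×10^7 Pa.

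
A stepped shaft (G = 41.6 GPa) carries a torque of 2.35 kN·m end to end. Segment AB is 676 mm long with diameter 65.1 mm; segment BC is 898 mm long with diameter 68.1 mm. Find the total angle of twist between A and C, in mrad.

J_AB = π(0.0651)⁴/32 = 1.76×10^-6 m⁴; J_BC = π(0.0681)⁴/32 = 2.11×10^-6 m⁴.
θ = (T/G)·Σ L_i/J_i = (2350/41.6×10⁹)·(0.676/1.76×10^-6 + 0.898/2.11×10^-6) = 0.04568 rad.

45.7 mrad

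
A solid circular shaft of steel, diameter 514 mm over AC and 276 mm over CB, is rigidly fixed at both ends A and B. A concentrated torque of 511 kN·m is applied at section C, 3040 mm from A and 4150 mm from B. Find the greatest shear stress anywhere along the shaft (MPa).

Compatibility: T_A·a/J_AC = T_B·b/J_CB with T_A + T_B = T₀.
J_AC = 6.85×10^-3 m⁴, J_CB = 5.70×10^-4 m⁴, so T_A = T₀·(J_AC/a)/((J_AC/a)+(J_CB/b)) = 481700 N·m, T_B = 29330 N·m.
τ in each portion: τ_AC = 1.81×10^7 Pa, τ_CB = 7.11×10^6 Pa; maximum is in AC.
τ_max = T_AC·r/J = 481700·0.257/6.85×10^-3 = 1.806×10^7 Pa.

18.1 MPa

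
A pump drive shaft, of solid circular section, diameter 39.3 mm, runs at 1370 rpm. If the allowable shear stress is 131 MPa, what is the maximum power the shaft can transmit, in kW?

J = πd⁴/32 = π(0.0393)⁴/32 = 2.342×10^-7 m⁴.
T_max = τ_allow·J/r = 1.31×10^8 × 2.342×10^-7 / 0.0196 = 1561 N·m.
ω = 2π·1370/60 = 143.5 rad/s, so P_max = T_max·ω = 2.240×10^5 W.

224 kW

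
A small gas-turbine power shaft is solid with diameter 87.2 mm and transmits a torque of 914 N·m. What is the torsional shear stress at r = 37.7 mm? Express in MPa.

J = πd⁴/32 = π(0.0872)⁴/32 = 5.676×10^-6 m⁴.
Shear stress varies linearly with radius: τ = T·r/J = 914.0 × 0.0377 / 5.676×10^-6 = 6.070×10^6 Pa.

6.07 MPa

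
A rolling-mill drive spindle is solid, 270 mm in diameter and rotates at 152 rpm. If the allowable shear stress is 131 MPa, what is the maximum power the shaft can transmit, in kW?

8060 kW

J = πd⁴/32 = π(0.270)⁴/32 = 5.217×10^-4 m⁴.
T_max = τ_allow·J/r = 1.31×10^8 × 5.217×10^-4 / 0.135 = 506300 N·m.
ω = 2π·152/60 = 15.92 rad/s, so P_max = T_max·ω = 8.059×10^6 W.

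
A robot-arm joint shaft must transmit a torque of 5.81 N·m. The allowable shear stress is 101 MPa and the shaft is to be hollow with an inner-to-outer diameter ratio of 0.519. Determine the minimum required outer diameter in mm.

6.81 mm

For a hollow shaft with d_i/d_o = 0.519: τ_max = 16T/(π d_o³ (1−k⁴)), so d_o = [16T/(π τ_allow (1−k⁴))]^(1/3) = [16·5.810/(π·1.01×10^8·0.9274)]^(1/3) = 0.006810 m.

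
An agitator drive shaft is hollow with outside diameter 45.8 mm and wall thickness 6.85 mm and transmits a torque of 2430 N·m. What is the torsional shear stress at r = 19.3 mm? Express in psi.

J = π(d_o⁴ − d_i⁴)/32 = π(0.0458⁴ − 0.0321⁴)/32 = 3.277×10^-7 m⁴.
Shear stress varies linearly with radius: τ = T·r/J = 2430 × 0.0193 / 3.277×10^-7 = 1.431×10^8 Pa.

20800 psi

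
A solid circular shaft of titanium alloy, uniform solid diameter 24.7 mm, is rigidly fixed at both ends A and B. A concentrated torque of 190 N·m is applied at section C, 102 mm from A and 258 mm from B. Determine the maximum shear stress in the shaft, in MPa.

46.0 MPa

With uniform GJ and both ends fixed, compatibility θ_AC = θ_CB gives T_A·a = T_B·b, together with T_A + T_B = T₀.
T_A = T₀·b/(a+b) = 190.0·258/360.0 = 136.2 N·m; T_B = 53.83 N·m.
τ in each portion: τ_AC = 4.60×10^7 Pa, τ_CB = 1.82×10^7 Pa; maximum is in AC.
τ_max = T_AC·r/J = 136.2·0.0123/3.65×10^-8 = 4.602×10^7 Pa.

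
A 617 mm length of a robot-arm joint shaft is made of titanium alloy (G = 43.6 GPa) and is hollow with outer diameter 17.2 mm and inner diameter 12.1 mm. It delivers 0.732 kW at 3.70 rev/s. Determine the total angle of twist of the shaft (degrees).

ω = 2π·3.70 = 23.25 rad/s, so T = P/ω = 0.732×10³ / 23.25 = 31.49 N·m.
J = π(d_o⁴ − d_i⁴)/32 = π(0.0172⁴ − 0.0121⁴)/32 = 6.488×10^-9 m⁴.
θ = T·L/(G·J) = 31.49 × 0.617 / (43.6×10⁹ × 6.488×10^-9) = 0.06868 rad.

3.94°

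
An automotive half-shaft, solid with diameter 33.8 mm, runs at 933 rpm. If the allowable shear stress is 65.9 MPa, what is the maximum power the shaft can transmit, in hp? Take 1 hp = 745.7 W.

65.5 hp

J = πd⁴/32 = π(0.0338)⁴/32 = 1.281×10^-7 m⁴.
T_max = τ_allow·J/r = 6.59×10^7 × 1.281×10^-7 / 0.0169 = 499.6 N·m.
ω = 2π·933/60 = 97.70 rad/s, so P_max = T_max·ω = 4.882×10^4 W.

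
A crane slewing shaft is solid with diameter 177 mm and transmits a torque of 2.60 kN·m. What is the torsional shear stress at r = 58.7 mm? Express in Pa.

1.58e6 Pa

J = πd⁴/32 = π(0.177)⁴/32 = 9.636×10^-5 m⁴.
Shear stress varies linearly with radius: τ = T·r/J = 2600 × 0.0587 / 9.636×10^-5 = 1.584×10^6 Pa.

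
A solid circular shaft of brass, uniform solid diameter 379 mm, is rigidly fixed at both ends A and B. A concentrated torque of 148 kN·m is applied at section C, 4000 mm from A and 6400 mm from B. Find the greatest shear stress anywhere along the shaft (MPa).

8.52 MPa

With uniform GJ and both ends fixed, compatibility θ_AC = θ_CB gives T_A·a = T_B·b, together with T_A + T_B = T₀.
T_A = T₀·b/(a+b) = 148000·6400/10400 = 91080 N·m; T_B = 56920 N·m.
τ in each portion: τ_AC = 8.52×10^6 Pa, τ_CB = 5.33×10^6 Pa; maximum is in AC.
τ_max = T_AC·r/J = 91080·0.190/2.03×10^-3 = 8.520×10^6 Pa.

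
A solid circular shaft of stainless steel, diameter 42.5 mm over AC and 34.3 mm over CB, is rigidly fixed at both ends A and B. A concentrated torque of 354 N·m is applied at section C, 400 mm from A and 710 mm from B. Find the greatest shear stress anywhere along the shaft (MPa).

19.0 MPa

Compatibility: T_A·a/J_AC = T_B·b/J_CB with T_A + T_B = T₀.
J_AC = 3.20×10^-7 m⁴, J_CB = 1.36×10^-7 m⁴, so T_A = T₀·(J_AC/a)/((J_AC/a)+(J_CB/b)) = 285.7 N·m, T_B = 68.29 N·m.
τ in each portion: τ_AC = 1.90×10^7 Pa, τ_CB = 8.62×10^6 Pa; maximum is in AC.
τ_max = T_AC·r/J = 285.7·0.0213/3.20×10^-7 = 1.896×10^7 Pa.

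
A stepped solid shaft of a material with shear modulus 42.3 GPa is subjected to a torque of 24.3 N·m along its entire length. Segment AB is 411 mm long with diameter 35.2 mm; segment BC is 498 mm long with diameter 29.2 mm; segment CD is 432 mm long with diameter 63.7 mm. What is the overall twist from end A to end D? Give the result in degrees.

0.328°

J_AB = π(0.0352)⁴/32 = 1.51×10^-7 m⁴; J_BC = π(0.0292)⁴/32 = 7.14×10^-8 m⁴; J_CD = π(0.0637)⁴/32 = 1.62×10^-6 m⁴.
θ = (T/G)·Σ L_i/J_i = (24.30/42.3×10⁹)·(0.411/1.51×10^-7 + 0.498/7.14×10^-8 + 0.432/1.62×10^-6) = 5.728×10^-3 rad.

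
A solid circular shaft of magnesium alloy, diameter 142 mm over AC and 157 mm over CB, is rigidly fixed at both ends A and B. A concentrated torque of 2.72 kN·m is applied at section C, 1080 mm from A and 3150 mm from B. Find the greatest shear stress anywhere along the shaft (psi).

Compatibility: T_A·a/J_AC = T_B·b/J_CB with T_A + T_B = T₀.
J_AC = 3.99×10^-5 m⁴, J_CB = 5.96×10^-5 m⁴, so T_A = T₀·(J_AC/a)/((J_AC/a)+(J_CB/b)) = 1799 N·m, T_B = 921.5 N·m.
τ in each portion: τ_AC = 3.20×10^6 Pa, τ_CB = 1.21×10^6 Pa; maximum is in AC.
τ_max = T_AC·r/J = 1799·0.0710/3.99×10^-5 = 3.199×10^6 Pa.

464 psi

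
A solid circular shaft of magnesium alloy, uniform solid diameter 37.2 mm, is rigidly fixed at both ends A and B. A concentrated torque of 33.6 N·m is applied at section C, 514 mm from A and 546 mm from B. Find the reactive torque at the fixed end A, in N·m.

17.3 N·m

With uniform GJ and both ends fixed, compatibility θ_AC = θ_CB gives T_A·a = T_B·b, together with T_A + T_B = T₀.
T_A = T₀·b/(a+b) = 33.60·546/1060 = 17.31 N·m; T_B = 16.29 N·m.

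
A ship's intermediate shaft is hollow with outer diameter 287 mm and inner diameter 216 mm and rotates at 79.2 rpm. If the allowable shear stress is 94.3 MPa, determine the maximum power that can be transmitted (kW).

J = π(d_o⁴ − d_i⁴)/32 = π(0.287⁴ − 0.216⁴)/32 = 4.524×10^-4 m⁴.
T_max = τ_allow·J/r = 9.43×10^7 × 4.524×10^-4 / 0.143 = 297300 N·m.
ω = 2π·79.2/60 = 8.294 rad/s, so P_max = T_max·ω = 2.466×10^6 W.

2470 kW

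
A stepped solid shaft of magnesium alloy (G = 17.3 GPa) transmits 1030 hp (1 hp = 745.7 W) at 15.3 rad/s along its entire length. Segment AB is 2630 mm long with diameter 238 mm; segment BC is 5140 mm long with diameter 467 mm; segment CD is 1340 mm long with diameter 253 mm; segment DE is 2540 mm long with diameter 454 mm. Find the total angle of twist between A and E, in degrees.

ω = 15.3 rad/s, so T = P/ω = 1030×745.7 / 15.30 = 50200 N·m.
J_AB = π(0.238)⁴/32 = 3.15×10^-4 m⁴; J_BC = π(0.467)⁴/32 = 4.67×10^-3 m⁴; J_CD = π(0.253)⁴/32 = 4.02×10^-4 m⁴; J_DE = π(0.454)⁴/32 = 4.17×10^-3 m⁴.
θ = (T/G)·Σ L_i/J_i = (50200/17.3×10⁹)·(2.63/3.15×10^-4 + 5.14/4.67×10^-3 + 1.34/4.02×10^-4 + 2.54/4.17×10^-3) = 0.03886 rad.

2.23°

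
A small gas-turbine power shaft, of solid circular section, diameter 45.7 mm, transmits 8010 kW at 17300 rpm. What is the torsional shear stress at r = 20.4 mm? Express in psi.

30500 psi

ω = 2π·17300/60 = 1812 rad/s, so T = P/ω = 8010×10³ / 1812 = 4421 N·m.
J = πd⁴/32 = π(0.0457)⁴/32 = 4.282×10^-7 m⁴.
Shear stress varies linearly with radius: τ = T·r/J = 4421 × 0.0204 / 4.282×10^-7 = 2.106×10^8 Pa.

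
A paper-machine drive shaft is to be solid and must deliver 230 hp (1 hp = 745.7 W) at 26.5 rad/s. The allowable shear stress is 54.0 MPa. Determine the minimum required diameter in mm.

84.8 mm

ω = 26.5 rad/s, so T = P/ω = 230×745.7 / 26.50 = 6472 N·m.
For a solid shaft τ_max = 16T/(πd³), so d = (16T/(π τ_allow))^(1/3) = (16·6472/(π·5.40×10^7))^(1/3) = 0.08483 m.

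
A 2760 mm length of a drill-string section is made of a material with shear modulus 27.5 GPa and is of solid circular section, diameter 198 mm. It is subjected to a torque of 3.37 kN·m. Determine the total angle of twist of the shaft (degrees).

0.128°

J = πd⁴/32 = π(0.198)⁴/32 = 1.509×10^-4 m⁴.
θ = T·L/(G·J) = 3370 × 2.76 / (27.5×10⁹ × 1.509×10^-4) = 2.242×10^-3 rad.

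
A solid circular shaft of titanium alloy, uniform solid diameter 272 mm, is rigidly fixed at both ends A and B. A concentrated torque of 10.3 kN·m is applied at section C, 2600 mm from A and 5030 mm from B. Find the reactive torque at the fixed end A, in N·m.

With uniform GJ and both ends fixed, compatibility θ_AC = θ_CB gives T_A·a = T_B·b, together with T_A + T_B = T₀.
T_A = T₀·b/(a+b) = 10300·5030/7630 = 6790 N·m; T_B = 3510 N·m.

6790 N·m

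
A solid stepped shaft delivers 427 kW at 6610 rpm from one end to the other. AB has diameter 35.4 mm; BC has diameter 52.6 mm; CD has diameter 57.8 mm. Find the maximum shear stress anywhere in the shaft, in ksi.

ω = 2π·6610/60 = 692.2 rad/s, so T = P/ω = 427×10³ / 692.2 = 616.9 N·m.
Under the same torque, τ_max = 16T/(πd³) is largest where d is smallest — segment AB (d = 35.4 mm).
τ_max = 16·616.9/(π·(0.0354)³) = 7.082×10^7 Pa.

10.3 ksi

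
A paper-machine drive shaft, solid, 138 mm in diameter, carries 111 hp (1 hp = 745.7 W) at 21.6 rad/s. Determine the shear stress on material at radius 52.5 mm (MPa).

ω = 21.6 rad/s, so T = P/ω = 111×745.7 / 21.60 = 3832 N·m.
J = πd⁴/32 = π(0.138)⁴/32 = 3.561×10^-5 m⁴.
Shear stress varies linearly with radius: τ = T·r/J = 3832 × 0.0525 / 3.561×10^-5 = 5.650×10^6 Pa.

5.65 MPa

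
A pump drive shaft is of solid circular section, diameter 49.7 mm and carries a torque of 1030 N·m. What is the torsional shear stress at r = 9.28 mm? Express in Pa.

J = πd⁴/32 = π(0.0497)⁴/32 = 5.990×10^-7 m⁴.
Shear stress varies linearly with radius: τ = T·r/J = 1030 × 0.00928 / 5.990×10^-7 = 1.596×10^7 Pa.

1.60e7 Pa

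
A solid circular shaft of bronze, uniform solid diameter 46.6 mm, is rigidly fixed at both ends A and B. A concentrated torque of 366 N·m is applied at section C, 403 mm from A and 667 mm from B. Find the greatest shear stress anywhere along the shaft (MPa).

11.5 MPa

With uniform GJ and both ends fixed, compatibility θ_AC = θ_CB gives T_A·a = T_B·b, together with T_A + T_B = T₀.
T_A = T₀·b/(a+b) = 366.0·667/1070 = 228.2 N·m; T_B = 137.8 N·m.
τ in each portion: τ_AC = 1.15×10^7 Pa, τ_CB = 6.94×10^6 Pa; maximum is in AC.
τ_max = T_AC·r/J = 228.2·0.0233/4.63×10^-7 = 1.148×10^7 Pa.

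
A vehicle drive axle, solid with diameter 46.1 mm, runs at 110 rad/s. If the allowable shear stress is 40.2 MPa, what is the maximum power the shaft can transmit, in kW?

85.1 kW

J = πd⁴/32 = π(0.0461)⁴/32 = 4.434×10^-7 m⁴.
T_max = τ_allow·J/r = 4.02×10^7 × 4.434×10^-7 / 0.0231 = 773.3 N·m.
ω = 110 rad/s, so P_max = T_max·ω = 8.507×10^4 W.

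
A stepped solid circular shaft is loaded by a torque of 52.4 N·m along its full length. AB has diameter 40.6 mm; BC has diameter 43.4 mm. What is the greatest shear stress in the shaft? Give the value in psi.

578 psi

Under the same torque, τ_max = 16T/(πd³) is largest where d is smallest — segment AB (d = 40.6 mm).
τ_max = 16·52.40/(π·(0.0406)³) = 3.988×10^6 Pa.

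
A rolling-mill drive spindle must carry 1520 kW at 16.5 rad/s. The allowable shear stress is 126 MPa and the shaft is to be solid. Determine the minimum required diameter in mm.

155 mm

ω = 16.5 rad/s, so T = P/ω = 1520×10³ / 16.50 = 92120 N·m.
For a solid shaft τ_max = 16T/(πd³), so d = (16T/(π τ_allow))^(1/3) = (16·92120/(π·1.26×10^8))^(1/3) = 0.1550 m.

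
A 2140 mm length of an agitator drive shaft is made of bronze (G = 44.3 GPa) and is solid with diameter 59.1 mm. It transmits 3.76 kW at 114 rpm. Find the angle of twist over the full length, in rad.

ω = 2π·114/60 = 11.94 rad/s, so T = P/ω = 3.76×10³ / 11.94 = 315.0 N·m.
J = πd⁴/32 = π(0.0591)⁴/32 = 1.198×10^-6 m⁴.
θ = T·L/(G·J) = 315.0 × 2.14 / (44.3×10⁹ × 1.198×10^-6) = 0.01270 rad.

0.0127 rad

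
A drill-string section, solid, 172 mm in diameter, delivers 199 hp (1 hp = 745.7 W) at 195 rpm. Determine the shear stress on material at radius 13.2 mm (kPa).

1120 kPa

ω = 2π·195/60 = 20.42 rad/s, so T = P/ω = 199×745.7 / 20.42 = 7267 N·m.
J = πd⁴/32 = π(0.172)⁴/32 = 8.592×10^-5 m⁴.
Shear stress varies linearly with radius: τ = T·r/J = 7267 × 0.0132 / 8.592×10^-5 = 1.116×10^6 Pa.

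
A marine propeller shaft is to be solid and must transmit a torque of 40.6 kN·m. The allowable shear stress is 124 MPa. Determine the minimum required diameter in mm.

For a solid shaft τ_max = 16T/(πd³), so d = (16T/(π τ_allow))^(1/3) = (16·40600/(π·1.24×10^8))^(1/3) = 0.1186 m.

119 mm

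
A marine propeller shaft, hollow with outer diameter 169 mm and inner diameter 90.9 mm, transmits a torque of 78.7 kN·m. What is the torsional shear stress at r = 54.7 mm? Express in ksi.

8.51 ksi

J = π(d_o⁴ − d_i⁴)/32 = π(0.169⁴ − 0.0909⁴)/32 = 7.338×10^-5 m⁴.
Shear stress varies linearly with radius: τ = T·r/J = 78700 × 0.0547 / 7.338×10^-5 = 5.866×10^7 Pa.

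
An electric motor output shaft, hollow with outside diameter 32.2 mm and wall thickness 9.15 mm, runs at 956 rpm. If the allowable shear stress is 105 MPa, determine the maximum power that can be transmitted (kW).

J = π(d_o⁴ − d_i⁴)/32 = π(0.0322⁴ − 0.0139⁴)/32 = 1.019×10^-7 m⁴.
T_max = τ_allow·J/r = 1.05×10^8 × 1.019×10^-7 / 0.0161 = 664.4 N·m.
ω = 2π·956/60 = 100.1 rad/s, so P_max = T_max·ω = 6.652×10^4 W.

66.5 kW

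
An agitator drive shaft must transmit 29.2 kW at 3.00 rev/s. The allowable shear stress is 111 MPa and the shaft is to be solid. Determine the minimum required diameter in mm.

ω = 2π·3.00 = 18.85 rad/s, so T = P/ω = 29.2×10³ / 18.85 = 1549 N·m.
For a solid shaft τ_max = 16T/(πd³), so d = (16T/(π τ_allow))^(1/3) = (16·1549/(π·1.11×10^8))^(1/3) = 0.04142 m.

41.4 mm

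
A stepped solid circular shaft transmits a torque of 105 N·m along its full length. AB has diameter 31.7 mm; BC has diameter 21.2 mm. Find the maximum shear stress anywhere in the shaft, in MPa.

56.1 MPa

Under the same torque, τ_max = 16T/(πd³) is largest where d is smallest — segment BC (d = 21.2 mm).
τ_max = 16·105.0/(π·(0.0212)³) = 5.612×10^7 Pa.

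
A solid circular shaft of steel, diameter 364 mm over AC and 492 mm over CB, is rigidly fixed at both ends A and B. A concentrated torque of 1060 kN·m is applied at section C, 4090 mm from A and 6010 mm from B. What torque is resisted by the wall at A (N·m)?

Compatibility: T_A·a/J_AC = T_B·b/J_CB with T_A + T_B = T₀.
J_AC = 1.72×10^-3 m⁴, J_CB = 5.75×10^-3 m⁴, so T_A = T₀·(J_AC/a)/((J_AC/a)+(J_CB/b)) = 324000 N·m, T_B = 736000 N·m.

324000 N·m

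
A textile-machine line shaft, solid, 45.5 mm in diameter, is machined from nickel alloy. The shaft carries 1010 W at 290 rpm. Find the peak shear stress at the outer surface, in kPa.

1800 kPa

ω = 2π·290/60 = 30.37 rad/s, so T = P/ω = 1010 / 30.37 = 33.26 N·m.
J = πd⁴/32 = π(0.0455)⁴/32 = 4.208×10^-7 m⁴.
τ_max = T·r/J = 33.26 × 0.0227 / 4.208×10^-7 = 1.798×10^6 Pa.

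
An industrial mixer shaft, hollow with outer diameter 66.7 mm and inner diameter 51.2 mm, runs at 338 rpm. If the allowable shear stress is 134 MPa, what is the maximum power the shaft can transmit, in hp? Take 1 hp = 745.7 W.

J = π(d_o⁴ − d_i⁴)/32 = π(0.0667⁴ − 0.0512⁴)/32 = 1.268×10^-6 m⁴.
T_max = τ_allow·J/r = 1.34×10^8 × 1.268×10^-6 / 0.0334 = 5097 N·m.
ω = 2π·338/60 = 35.40 rad/s, so P_max = T_max·ω = 1.804×10^5 W.

242 hp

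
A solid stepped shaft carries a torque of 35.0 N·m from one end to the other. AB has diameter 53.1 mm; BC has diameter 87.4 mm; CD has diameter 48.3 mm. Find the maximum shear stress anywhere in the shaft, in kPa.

Under the same torque, τ_max = 16T/(πd³) is largest where d is smallest — segment CD (d = 48.3 mm).
τ_max = 16·35.00/(π·(0.0483)³) = 1.582×10^6 Pa.

1580 kPa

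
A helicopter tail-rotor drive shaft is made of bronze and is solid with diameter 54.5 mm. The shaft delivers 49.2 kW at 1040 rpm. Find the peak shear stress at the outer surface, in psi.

2060 psi

ω = 2π·1040/60 = 108.9 rad/s, so T = P/ω = 49.2×10³ / 108.9 = 451.8 N·m.
J = πd⁴/32 = π(0.0545)⁴/32 = 8.661×10^-7 m⁴.
τ_max = T·r/J = 451.8 × 0.0272 / 8.661×10^-7 = 1.421×10^7 Pa.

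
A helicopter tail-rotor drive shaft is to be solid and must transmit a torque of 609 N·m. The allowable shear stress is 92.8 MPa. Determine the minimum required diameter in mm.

For a solid shaft τ_max = 16T/(πd³), so d = (16T/(π τ_allow))^(1/3) = (16·609.0/(π·9.28×10^7))^(1/3) = 0.03221 m.

32.2 mm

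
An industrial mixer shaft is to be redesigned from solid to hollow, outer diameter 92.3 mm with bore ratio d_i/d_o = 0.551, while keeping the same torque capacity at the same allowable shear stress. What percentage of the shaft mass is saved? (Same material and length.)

Equal τ_max and T ⇒ the solid shaft needs d_s³ = d_o³(1−k⁴), so d_s = 92.3·(1−0.551⁴)^(1/3) = 89.37 mm.
Area ratio A_h/A_s = d_o²(1−k²)/d_s² = (1−k²)/(1−k⁴)^(2/3) = 0.7428.
Mass saving = 1 − 0.7428 = 25.7 %.

25.7 %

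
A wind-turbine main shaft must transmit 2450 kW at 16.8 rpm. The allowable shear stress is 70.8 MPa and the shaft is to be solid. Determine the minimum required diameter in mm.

ω = 2π·16.8/60 = 1.759 rad/s, so T = P/ω = 2450×10³ / 1.759 = 1.393e6 N·m.
For a solid shaft τ_max = 16T/(πd³), so d = (16T/(π τ_allow))^(1/3) = (16·1.393e6/(π·7.08×10^7))^(1/3) = 0.4644 m.

464 mm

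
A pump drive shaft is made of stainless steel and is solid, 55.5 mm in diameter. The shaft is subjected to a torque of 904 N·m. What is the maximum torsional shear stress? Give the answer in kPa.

26900 kPa

J = πd⁴/32 = π(0.0555)⁴/32 = 9.315×10^-7 m⁴.
τ_max = T·r/J = 904.0 × 0.0278 / 9.315×10^-7 = 2.693×10^7 Pa.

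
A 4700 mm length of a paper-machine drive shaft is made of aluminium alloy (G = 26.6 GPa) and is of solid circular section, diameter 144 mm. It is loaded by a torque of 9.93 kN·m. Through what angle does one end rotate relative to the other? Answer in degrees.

J = πd⁴/32 = π(0.144)⁴/32 = 4.221×10^-5 m⁴.
θ = T·L/(G·J) = 9930 × 4.70 / (26.6×10⁹ × 4.221×10^-5) = 0.04156 rad.

2.38°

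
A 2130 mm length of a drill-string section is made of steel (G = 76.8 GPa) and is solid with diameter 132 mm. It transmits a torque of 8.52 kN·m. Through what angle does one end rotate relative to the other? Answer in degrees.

J = πd⁴/32 = π(0.132)⁴/32 = 2.981×10^-5 m⁴.
θ = T·L/(G·J) = 8520 × 2.13 / (76.8×10⁹ × 2.981×10^-5) = 7.928×10^-3 rad.

0.454°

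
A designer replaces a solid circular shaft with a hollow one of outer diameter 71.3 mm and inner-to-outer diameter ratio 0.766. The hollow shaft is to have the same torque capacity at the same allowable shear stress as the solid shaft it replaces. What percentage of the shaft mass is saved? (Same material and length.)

Equal τ_max and T ⇒ the solid shaft needs d_s³ = d_o³(1−k⁴), so d_s = 71.3·(1−0.766⁴)^(1/3) = 61.94 mm.
Area ratio A_h/A_s = d_o²(1−k²)/d_s² = (1−k²)/(1−k⁴)^(2/3) = 0.5475.
Mass saving = 1 − 0.5475 = 45.2 %.

45.2 %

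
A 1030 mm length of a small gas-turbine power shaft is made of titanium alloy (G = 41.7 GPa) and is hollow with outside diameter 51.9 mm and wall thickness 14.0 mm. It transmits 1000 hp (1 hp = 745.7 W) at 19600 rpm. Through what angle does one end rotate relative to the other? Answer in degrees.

ω = 2π·19600/60 = 2053 rad/s, so T = P/ω = 1000×745.7 / 2053 = 363.3 N·m.
J = π(d_o⁴ − d_i⁴)/32 = π(0.0519⁴ − 0.0239⁴)/32 = 6.803×10^-7 m⁴.
θ = T·L/(G·J) = 363.3 × 1.03 / (41.7×10⁹ × 6.803×10^-7) = 0.01319 rad.

0.756°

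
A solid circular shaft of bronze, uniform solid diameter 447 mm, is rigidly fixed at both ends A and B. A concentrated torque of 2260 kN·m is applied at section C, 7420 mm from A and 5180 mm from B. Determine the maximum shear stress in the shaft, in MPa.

75.9 MPa

With uniform GJ and both ends fixed, compatibility θ_AC = θ_CB gives T_A·a = T_B·b, together with T_A + T_B = T₀.
T_A = T₀·b/(a+b) = 2.260e6·5180/12600 = 929100 N·m; T_B = 1.331e6 N·m.
τ in each portion: τ_AC = 5.30×10^7 Pa, τ_CB = 7.59×10^7 Pa; maximum is in CB.
τ_max = T_CB·r/J = 1.331e6·0.224/3.92×10^-3 = 7.589×10^7 Pa.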